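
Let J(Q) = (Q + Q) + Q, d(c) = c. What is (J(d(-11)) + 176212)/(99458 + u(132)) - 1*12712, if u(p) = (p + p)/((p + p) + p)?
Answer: -3792427175/298376 ≈ -12710.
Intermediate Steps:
u(p) = 2/3 (u(p) = (2*p)/(2*p + p) = (2*p)/((3*p)) = (2*p)*(1/(3*p)) = 2/3)
J(Q) = 3*Q (J(Q) = 2*Q + Q = 3*Q)
(J(d(-11)) + 176212)/(99458 + u(132)) - 1*12712 = (3*(-11) + 176212)/(99458 + 2/3) - 1*12712 = (-33 + 176212)/(298376/3) - 12712 = 176179*(3/298376) - 12712 = 528537/298376 - 12712 = -3792427175/298376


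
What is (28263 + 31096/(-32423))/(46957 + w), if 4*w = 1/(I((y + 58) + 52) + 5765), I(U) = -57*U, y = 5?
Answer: 2895634883480/4811058290337 ≈ 0.60187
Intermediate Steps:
w = -1/3160 (w = 1/(4*(-57*((5 + 58) + 52) + 5765)) = 1/(4*(-57*(63 + 52) + 5765)) = 1/(4*(-57*115 + 5765)) = 1/(4*(-6555 + 5765)) = (1/4)/(-790) = (1/4)*(-1/790) = -1/3160 ≈ -0.00031646)
(28263 + 31096/(-32423))/(46957 + w) = (28263 + 31096/(-32423))/(46957 - 1/3160) = (28263 + 31096*(-1/32423))/(148384119/3160) = (28263 - 31096/32423)*(3160/148384119) = (916340153/32423)*(3160/148384119) = 2895634883480/4811058290337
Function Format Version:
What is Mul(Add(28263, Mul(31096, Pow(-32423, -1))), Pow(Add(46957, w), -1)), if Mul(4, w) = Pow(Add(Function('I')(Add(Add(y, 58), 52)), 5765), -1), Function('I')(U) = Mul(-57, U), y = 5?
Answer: Rational(2895634883480, 4811058290337) ≈ 0.60187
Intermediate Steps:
w = Rational(-1, 3160) (w = Mul(Rational(1, 4), Pow(Add(Mul(-57, Add(Add(5, 58), 52)), 5765), -1)) = Mul(Rational(1, 4), Pow(Add(Mul(-57, Add(63, 52)), 5765), -1)) = Mul(Rational(1, 4), Pow(Add(Mul(-57, 115), 5765), -1)) = Mul(Rational(1, 4), Pow(Add(-6555, 5765), -1)) = Mul(Rational(1, 4), Pow(-790, -1)) = Mul(Rational(1, 4), Rational(-1, 790)) = Rational(-1, 3160) ≈ -0.00031646)
Mul(Add(28263, Mul(31096, Pow(-32423, -1))), Pow(Add(46957, w), -1)) = Mul(Add(28263, Mul(31096, Pow(-32423, -1))), Pow(Add(46957, Rational(-1, 3160)), -1)) = Mul(Add(28263, Mul(31096, Rational(-1, 32423))), Pow(Rational(148384119, 3160), -1)) = Mul(Add(28263, Rational(-31096, 32423)), Rational(3160, 148384119)) = Mul(Rational(916340153, 32423), Rational(3160, 148384119)) = Rational(2895634883480, 4811058290337)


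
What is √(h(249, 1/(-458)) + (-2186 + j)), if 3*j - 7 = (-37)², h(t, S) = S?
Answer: I*√3260995266/1374 ≈ 41.561*I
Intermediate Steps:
j = 1376/3 (j = 7/3 + (⅓)*(-37)² = 7/3 + (⅓)*1369 = 7/3 + 1369/3 = 1376/3 ≈ 458.67)
√(h(249, 1/(-458)) + (-2186 + j)) = √(1/(-458) + (-2186 + 1376/3)) = √(-1/458 - 5182/3) = √(-2373359/1374) = I*√3260995266/1374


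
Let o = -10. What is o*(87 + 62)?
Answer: -1490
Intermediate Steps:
o*(87 + 62) = -10*(87 + 62) = -10*149 = -1490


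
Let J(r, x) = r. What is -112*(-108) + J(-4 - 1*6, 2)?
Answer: 12086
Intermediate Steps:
-112*(-108) + J(-4 - 1*6, 2) = -112*(-108) + (-4 - 1*6) = 12096 + (-4 - 6) = 12096 - 10 = 12086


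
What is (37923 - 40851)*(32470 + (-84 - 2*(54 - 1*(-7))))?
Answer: -94468992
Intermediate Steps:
(37923 - 40851)*(32470 + (-84 - 2*(54 - 1*(-7)))) = -2928*(32470 + (-84 - 2*(54 + 7))) = -2928*(32470 + (-84 - 2*61)) = -2928*(32470 + (-84 - 122)) = -2928*(32470 - 206) = -2928*32264 = -94468992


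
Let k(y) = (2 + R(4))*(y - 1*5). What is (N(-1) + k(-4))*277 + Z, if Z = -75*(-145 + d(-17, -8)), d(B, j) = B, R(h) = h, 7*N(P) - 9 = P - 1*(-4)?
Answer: -16332/7 ≈ -2333.1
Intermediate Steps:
N(P) = 13/7 + P/7 (N(P) = 9/7 + (P - 1*(-4))/7 = 9/7 + (P + 4)/7 = 9/7 + (4 + P)/7 = 9/7 + (4/7 + P/7) = 13/7 + P/7)
k(y) = -30 + 6*y (k(y) = (2 + 4)*(y - 1*5) = 6*(y - 5) = 6*(-5 + y) = -30 + 6*y)
Z = 12150 (Z = -75*(-145 - 17) = -75*(-162) = 12150)
(N(-1) + k(-4))*277 + Z = ((13/7 + (⅐)*(-1)) + (-30 + 6*(-4)))*277 + 12150 = ((13/7 - ⅐) + (-30 - 24))*277 + 12150 = (12/7 - 54)*277 + 12150 = -366/7*277 + 12150 = -101382/7 + 12150 = -16332/7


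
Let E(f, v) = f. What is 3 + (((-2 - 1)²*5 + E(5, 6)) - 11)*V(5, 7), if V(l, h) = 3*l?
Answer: 588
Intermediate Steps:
3 + (((-2 - 1)²*5 + E(5, 6)) - 11)*V(5, 7) = 3 + (((-2 - 1)²*5 + 5) - 11)*(3*5) = 3 + (((-3)²*5 + 5) - 11)*15 = 3 + ((9*5 + 5) - 11)*15 = 3 + ((45 + 5) - 11)*15 = 3 + (50 - 11)*15 = 3 + 39*15 = 3 + 585 = 588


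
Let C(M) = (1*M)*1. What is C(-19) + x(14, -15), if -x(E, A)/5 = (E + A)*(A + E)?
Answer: -24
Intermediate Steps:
x(E, A) = -5*(A + E)**2 (x(E, A) = -5*(E + A)*(A + E) = -5*(A + E)*(A + E) = -5*(A + E)**2)
C(M) = M (C(M) = M*1 = M)
C(-19) + x(14, -15) = -19 - 5*(-15 + 14)**2 = -19 - 5*(-1)**2 = -19 - 5*1 = -19 - 5 = -24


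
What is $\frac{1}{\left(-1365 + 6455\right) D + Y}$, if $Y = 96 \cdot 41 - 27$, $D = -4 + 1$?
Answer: $- \frac{1}{11361} \approx -8.802 \cdot 10^{-5}$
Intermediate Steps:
$D = -3$
$Y = 3909$ ($Y = 3936 - 27 = 3909$)
$\frac{1}{\left(-1365 + 6455\right) D + Y} = \frac{1}{\left(-1365 + 6455\right) \left(-3\right) + 3909} = \frac{1}{5090 \left(-3\right) + 3909} = \frac{1}{-15270 + 3909} = \frac{1}{-11361} = - \frac{1}{11361}$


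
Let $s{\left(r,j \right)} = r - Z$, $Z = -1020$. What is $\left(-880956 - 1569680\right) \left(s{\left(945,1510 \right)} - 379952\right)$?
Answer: $926308549732$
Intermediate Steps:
$s{\left(r,j \right)} = 1020 + r$ ($s{\left(r,j \right)} = r - -1020 = r + 1020 = 1020 + r$)
$\left(-880956 - 1569680\right) \left(s{\left(945,1510 \right)} - 379952\right) = \left(-880956 - 1569680\right) \left(\left(1020 + 945\right) - 379952\right) = - 2450636 \left(1965 - 379952\right) = \left(-2450636\right) \left(-377987\right) = 926308549732$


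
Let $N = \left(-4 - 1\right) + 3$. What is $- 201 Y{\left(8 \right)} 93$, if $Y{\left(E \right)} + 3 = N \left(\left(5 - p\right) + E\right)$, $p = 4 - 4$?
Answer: $542097$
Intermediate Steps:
$p = 0$ ($p = 4 - 4 = 0$)
$N = -2$ ($N = -5 + 3 = -2$)
$Y{\left(E \right)} = -13 - 2 E$ ($Y{\left(E \right)} = -3 - 2 \left(\left(5 - 0\right) + E\right) = -3 - 2 \left(\left(5 + 0\right) + E\right) = -3 - 2 \left(5 + E\right) = -3 - \left(10 + 2 E\right) = -13 - 2 E$)
$- 201 Y{\left(8 \right)} 93 = - 201 \left(-13 - 16\right) 93 = \left(-201\right) \left(-29\right) 93 = 5829 \cdot 93 = 542097$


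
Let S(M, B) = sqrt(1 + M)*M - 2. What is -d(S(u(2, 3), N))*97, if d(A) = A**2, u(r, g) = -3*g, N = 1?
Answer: 62468 - 6984*I*sqrt(2) ≈ 62468.0 - 9876.9*I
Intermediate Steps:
S(M, B) = -2 + M*sqrt(1 + M) (S(M, B) = M*sqrt(1 + M) - 2 = -2 + M*sqrt(1 + M))
-d(S(u(2, 3), N))*97 = -(-2 + (-3*3)*sqrt(1 - 3*3))**2*97 = -(-2 - 9*sqrt(1 - 9))**2*97 = -(-2 - 18*I*sqrt(2))**2*97 = -97*(-2 - 18*I*sqrt(2))**2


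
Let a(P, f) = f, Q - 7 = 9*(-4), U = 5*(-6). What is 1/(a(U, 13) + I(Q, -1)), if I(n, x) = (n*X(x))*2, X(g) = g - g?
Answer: 1/13 ≈ 0.076923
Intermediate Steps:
X(g) = 0
U = -30
Q = -29 (Q = 7 + 9*(-4) = 7 - 36 = -29)
I(n, x) = 0 (I(n, x) = (n*0)*2 = 0*2 = 0)
1/(a(U, 13) + I(Q, -1)) = 1/(13 + 0) = 1/13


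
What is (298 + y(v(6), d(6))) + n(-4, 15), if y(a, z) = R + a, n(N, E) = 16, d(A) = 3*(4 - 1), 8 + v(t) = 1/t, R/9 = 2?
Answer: 1945/6 ≈ 324.17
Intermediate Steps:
R = 18 (R = 9*2 = 18)
v(t) = -8 + 1/t
d(A) = 9 (d(A) = 3*3 = 9)
y(a, z) = 18 + a
(298 + y(v(6), d(6))) + n(-4, 15) = (298 + (18 + (-8 + 1/6))) + 16 = (298 + (18 - 47/6)) + 16 = (298 + 61/6) + 16 = 1849/6 + 16 = 1945/6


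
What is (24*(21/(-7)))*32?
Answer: -2304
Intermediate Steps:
(24*(21/(-7)))*32 = (24*(21*(-⅐)))*32 = (24*(-3))*32 = -72*32 = -2304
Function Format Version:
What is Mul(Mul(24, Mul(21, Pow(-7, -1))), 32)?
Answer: -2304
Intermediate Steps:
Mul(Mul(24, Mul(21, Pow(-7, -1))), 32) = Mul(Mul(24, Mul(21, Rational(-1, 7))), 32) = Mul(Mul(24, -3), 32) = Mul(-72, 32) = -2304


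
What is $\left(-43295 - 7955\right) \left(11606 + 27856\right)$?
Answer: $-2022427500$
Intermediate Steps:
$\left(-43295 - 7955\right) \left(11606 + 27856\right) = \left(-43295 - 7955\right) 39462 = \left(-51250\right) 39462 = -2022427500$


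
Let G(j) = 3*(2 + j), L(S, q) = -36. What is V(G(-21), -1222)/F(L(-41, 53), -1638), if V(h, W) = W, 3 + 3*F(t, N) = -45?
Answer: 611/8 ≈ 76.375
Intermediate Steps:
G(j) = 6 + 3*j
F(t, N) = -16 (F(t, N) = -1 + (⅓)*(-45) = -1 - 15 = -16)
V(G(-21), -1222)/F(L(-41, 53), -1638) = -1222/(-16) = -1222*(-1/16) = 611/8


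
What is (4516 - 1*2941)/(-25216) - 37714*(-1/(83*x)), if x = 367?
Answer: 903020149/768104576 ≈ 1.1756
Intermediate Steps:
(4516 - 1*2941)/(-25216) - 37714*(-1/(83*x)) = (4516 - 1*2941)/(-25216) - 37714/((-83*367)) = (4516 - 2941)*(-1/25216) - 37714/(-30461) = 1575*(-1/25216) - 37714*(-1/30461) = -1575/25216 + 37714/30461 = 903020149/768104576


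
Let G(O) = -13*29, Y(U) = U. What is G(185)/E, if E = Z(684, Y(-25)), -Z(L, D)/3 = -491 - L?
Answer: -377/3525 ≈ -0.10695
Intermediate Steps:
G(O) = -377
Z(L, D) = 1473 + 3*L (Z(L, D) = -3*(-491 - L) = 1473 + 3*L)
E = 3525 (E = 1473 + 3*684 = 1473 + 2052 = 3525)
G(185)/E = -377/3525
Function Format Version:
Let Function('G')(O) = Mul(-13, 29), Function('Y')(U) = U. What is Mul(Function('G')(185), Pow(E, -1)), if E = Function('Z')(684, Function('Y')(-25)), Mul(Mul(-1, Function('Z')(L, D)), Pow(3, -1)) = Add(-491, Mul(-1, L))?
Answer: Rational(-377, 3525) ≈ -0.10695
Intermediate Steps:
Function('G')(O) = -377
Function('Z')(L, D) = Add(1473, Mul(3, L)) (Function('Z')(L, D) = Mul(-3, Add(-491, Mul(-1, L))) = Add(1473, Mul(3, L)))
E = 3525 (E = Add(1473, Mul(3, 684)) = Add(1473, 2052) = 3525)
Mul(Function('G')(185), Pow(E, -1)) = Mul(-377, Pow(3525, -1)) = Mul(-377, Rational(1, 3525)) = Rational(-377, 3525)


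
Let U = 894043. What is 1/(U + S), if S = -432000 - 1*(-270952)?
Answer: 1/732995 ≈ 1.3643e-6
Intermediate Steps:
S = -161048 (S = -432000 + 270952 = -161048)
1/(U + S) = 1/(894043 - 161048) = 1/732995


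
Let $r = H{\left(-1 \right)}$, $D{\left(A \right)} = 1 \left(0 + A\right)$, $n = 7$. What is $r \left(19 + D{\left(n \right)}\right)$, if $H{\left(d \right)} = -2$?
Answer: $-52$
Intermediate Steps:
$D{\left(A \right)} = A$ ($D{\left(A \right)} = 1 A = A$)
$r = -2$
$r \left(19 + D{\left(n \right)}\right) = - 2 \left(19 + 7\right) = \left(-2\right) 26 = -52$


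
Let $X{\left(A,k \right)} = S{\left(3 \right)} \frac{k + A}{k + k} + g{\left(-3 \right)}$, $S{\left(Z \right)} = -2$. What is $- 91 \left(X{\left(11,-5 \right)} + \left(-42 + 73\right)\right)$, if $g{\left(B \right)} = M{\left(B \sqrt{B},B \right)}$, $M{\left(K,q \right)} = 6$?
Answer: $- \frac{17381}{5} \approx -3476.2$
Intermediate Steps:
$g{\left(B \right)} = 6$
$X{\left(A,k \right)} = 6 - \frac{A + k}{k}$ ($X{\left(A,k \right)} = - 2 \frac{k + A}{k + k} + 6 = - 2 \frac{A + k}{2 k} + 6 = - \frac{A + k}{k} + 6 = 6 - \frac{A + k}{k}$)
$- 91 \left(X{\left(11,-5 \right)} + \left(-42 + 73\right)\right) = - 91 \left(\left(5 - \frac{11}{-5}\right) + \left(-42 + 73\right)\right) = - 91 \left(\left(5 - 11 \left(- \frac{1}{5}\right)\right) + 31\right) = - 91 \left(\left(5 + \frac{11}{5}\right) + 31\right) = - 91 \left(\frac{36}{5} + 31\right) = \left(-91\right) \frac{191}{5} = - \frac{17381}{5}$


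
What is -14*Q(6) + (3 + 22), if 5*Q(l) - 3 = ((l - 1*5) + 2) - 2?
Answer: 69/5 ≈ 13.800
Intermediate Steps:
Q(l) = -2/5 + l/5 (Q(l) = 3/5 + (((l - 1*5) + 2) - 2)/5 = 3/5 + (((l - 5) + 2) - 2)/5 = 3/5 + (((-5 + l) + 2) - 2)/5 = 3/5 + ((-3 + l) - 2)/5 = 3/5 + (-5 + l)/5 = 3/5 + (-1 + l/5) = -2/5 + l/5)
-14*Q(6) + (3 + 22) = -14*(-2/5 + (1/5)*6) + (3 + 22) = -14*(-2/5 + 6/5) + 25 = -14*4/5 + 25 = -56/5 + 25 = 69/5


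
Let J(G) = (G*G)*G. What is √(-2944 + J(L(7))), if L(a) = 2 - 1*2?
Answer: 8*I*√46 ≈ 54.259*I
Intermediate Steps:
L(a) = 0 (L(a) = 2 - 2 = 0)
J(G) = G³ (J(G) = G²*G = G³)
√(-2944 + J(L(7))) = √(-2944 + 0³) = √(-2944 + 0) = √(-2944) = 8*I*√46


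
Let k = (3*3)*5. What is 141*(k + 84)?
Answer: 18189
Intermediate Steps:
k = 45 (k = 9*5 = 45)
141*(k + 84) = 141*(45 + 84) = 141*129 = 18189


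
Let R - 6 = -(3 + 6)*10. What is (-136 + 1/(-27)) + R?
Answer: -5941/27 ≈ -220.04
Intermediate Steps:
R = -84 (R = 6 - (3 + 6)*10 = 6 - 9*10 = 6 - 1*90 = 6 - 90 = -84)
(-136 + 1/(-27)) + R = (-136 + 1/(-27)) - 84 = (-136 - 1/27) - 84 = -3673/27 - 84 = -5941/27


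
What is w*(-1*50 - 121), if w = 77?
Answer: -13167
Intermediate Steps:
w*(-1*50 - 121) = 77*(-1*50 - 121) = 77*(-50 - 121) = 77*(-171) = -13167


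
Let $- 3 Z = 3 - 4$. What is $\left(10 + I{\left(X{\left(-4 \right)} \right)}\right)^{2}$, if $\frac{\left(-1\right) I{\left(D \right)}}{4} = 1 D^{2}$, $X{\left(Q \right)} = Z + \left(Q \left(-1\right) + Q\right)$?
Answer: $\frac{7396}{81} \approx 91.309$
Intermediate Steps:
$Z = \frac{1}{3}$ ($Z = - \frac{3 - 4}{3} = \left(- \frac{1}{3}\right) \left(-1\right) = \frac{1}{3} \approx 0.33333$)
$X{\left(Q \right)} = \frac{1}{3}$ ($X{\left(Q \right)} = \frac{1}{3} + \left(Q \left(-1\right) + Q\right) = \frac{1}{3} + \left(- Q + Q\right) = \frac{1}{3} + 0 = \frac{1}{3}$)
$I{\left(D \right)} = - 4 D^{2}$ ($I{\left(D \right)} = - 4 \cdot 1 D^{2} = - 4 D^{2}$)
$\left(10 + I{\left(X{\left(-4 \right)} \right)}\right)^{2} = \left(10 - \frac{4}{9}\right)^{2} = \left(\frac{86}{9}\right)^{2} = \frac{7396}{81}$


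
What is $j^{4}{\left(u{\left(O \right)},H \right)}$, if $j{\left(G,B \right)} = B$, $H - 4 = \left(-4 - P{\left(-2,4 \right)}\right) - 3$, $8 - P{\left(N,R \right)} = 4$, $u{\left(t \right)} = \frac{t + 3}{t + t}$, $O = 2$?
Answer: $2401$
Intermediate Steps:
$u{\left(t \right)} = \frac{3 + t}{2 t}$
$P{\left(N,R \right)} = 4$ ($P{\left(N,R \right)} = 8 - 4 = 4$)
$H = -7$ ($H = 4 - 11 = -7$)
$j^{4}{\left(u{\left(O \right)},H \right)} = \left(-7\right)^{4} = 2401$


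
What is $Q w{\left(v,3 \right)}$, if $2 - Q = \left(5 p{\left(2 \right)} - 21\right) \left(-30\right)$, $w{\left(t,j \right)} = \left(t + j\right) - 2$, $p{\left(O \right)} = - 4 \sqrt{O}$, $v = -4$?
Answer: $1884 + 1800 \sqrt{2} \approx 4429.6$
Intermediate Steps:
$w{\left(t,j \right)} = -2 + j + t$ ($w{\left(t,j \right)} = \left(j + t\right) - 2 = -2 + j + t$)
$Q = -628 - 600 \sqrt{2}$ ($Q = 2 - \left(5 \left(- 4 \sqrt{2}\right) - 21\right) \left(-30\right) = 2 - \left(- 20 \sqrt{2} - 21\right) \left(-30\right) = 2 - \left(-21 - 20 \sqrt{2}\right) \left(-30\right) = 2 - \left(630 + 600 \sqrt{2}\right) = -628 - 600 \sqrt{2} \approx -1476.5$)
$Q w{\left(v,3 \right)} = \left(-628 - 600 \sqrt{2}\right) \left(-2 + 3 - 4\right) = \left(-628 - 600 \sqrt{2}\right) \left(-3\right) = 1884 + 1800 \sqrt{2}$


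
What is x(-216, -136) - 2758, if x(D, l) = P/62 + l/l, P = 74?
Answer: -85430/31 ≈ -2755.8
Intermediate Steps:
x(D, l) = 68/31 (x(D, l) = 74/62 + l/l = 74*(1/62) + 1 = 37/31 + 1 = 68/31)
x(-216, -136) - 2758 = 68/31 - 2758 = -85430/31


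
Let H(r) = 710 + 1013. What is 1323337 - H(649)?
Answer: 1321614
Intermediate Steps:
H(r) = 1723
1323337 - H(649) = 1323337 - 1*1723 = 1323337 - 1723 = 1321614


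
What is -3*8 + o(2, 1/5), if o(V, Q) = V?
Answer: -22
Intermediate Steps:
-3*8 + o(2, 1/5) = -3*8 + 2 = -24 + 2 = -22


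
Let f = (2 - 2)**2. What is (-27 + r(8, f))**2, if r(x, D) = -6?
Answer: 1089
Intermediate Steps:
f = 0 (f = 0**2 = 0)
(-27 + r(8, f))**2 = (-27 - 6)**2 = (-33)**2 = 1089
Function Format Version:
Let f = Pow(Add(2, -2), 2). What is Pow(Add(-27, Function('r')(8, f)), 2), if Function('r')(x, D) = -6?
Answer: 1089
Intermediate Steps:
f = 0 (f = Pow(0, 2) = 0)
Pow(Add(-27, Function('r')(8, f)), 2) = Pow(Add(-27, -6), 2) = Pow(-33, 2) = 1089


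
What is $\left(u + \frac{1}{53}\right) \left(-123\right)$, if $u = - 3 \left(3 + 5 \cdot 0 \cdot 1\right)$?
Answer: $\frac{58548}{53} \approx 1104.7$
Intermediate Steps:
$u = -9$ ($u = - 3 \left(3 + 0 \cdot 1\right) = - 3 \left(3 + 0\right) = \left(-3\right) 3 = -9$)
$\left(u + \frac{1}{53}\right) \left(-123\right) = \left(-9 + \frac{1}{53}\right) \left(-123\right) = \left(- \frac{476}{53}\right) \left(-123\right) = \frac{58548}{53}$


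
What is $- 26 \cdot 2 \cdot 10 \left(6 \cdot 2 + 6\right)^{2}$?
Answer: $-168480$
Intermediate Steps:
$- 26 \cdot 2 \cdot 10 \left(6 \cdot 2 + 6\right)^{2} = \left(-26\right) 20 \left(12 + 6\right)^{2} = - 520 \cdot 18^{2} = \left(-520\right) 324 = -168480$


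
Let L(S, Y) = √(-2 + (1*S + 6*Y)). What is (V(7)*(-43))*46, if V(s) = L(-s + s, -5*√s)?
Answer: -1978*I*√(2 + 30*√7) ≈ -17843.0*I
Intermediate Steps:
L(S, Y) = √(-2 + S + 6*Y) (L(S, Y) = √(-2 + (S + 6*Y)) = √(-2 + S + 6*Y))
V(s) = √(-2 - 30*√s) (V(s) = √(-2 + (-s + s) + 6*(-5*√s)) = √(-2 + 0 - 30*√s) = √(-2 - 30*√s))
(V(7)*(-43))*46 = (√(-2 - 30*√7)*(-43))*46 = -43*√(-2 - 30*√7)*46 = -1978*√(-2 - 30*√7)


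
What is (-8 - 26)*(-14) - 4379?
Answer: -3903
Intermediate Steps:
(-8 - 26)*(-14) - 4379 = -34*(-14) - 4379 = 476 - 4379 = -3903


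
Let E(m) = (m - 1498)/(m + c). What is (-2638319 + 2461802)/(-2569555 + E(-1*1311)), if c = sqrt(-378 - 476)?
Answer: 129991203889566657/1892278191474647161 + 165278751*I*sqrt(854)/3784556382949294322 ≈ 0.068696 + 1.2762e-9*I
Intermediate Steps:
c = I*sqrt(854) (c = sqrt(-854) = I*sqrt(854) ≈ 29.223*I)
E(m) = (-1498 + m)/(m + I*sqrt(854)) (E(m) = (m - 1498)/(m + I*sqrt(854)) = (-1498 + m)/(m + I*sqrt(854)))
(-2638319 + 2461802)/(-2569555 + E(-1*1311)) = (-2638319 + 2461802)/(-2569555 + (-1498 - 1*1311)/(-1*1311 + I*sqrt(854))) = -176517/(-2569555 + (-1498 - 1311)/(-1311 + I*sqrt(854))) = -176517/(-2569555 - 2809/(-1311 + I*sqrt(854)))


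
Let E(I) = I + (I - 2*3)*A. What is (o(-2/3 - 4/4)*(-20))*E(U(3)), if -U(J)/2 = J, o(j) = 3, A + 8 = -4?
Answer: -8280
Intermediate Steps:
A = -12 (A = -8 - 4 = -12)
U(J) = -2*J
E(I) = 72 - 11*I (E(I) = I + (I - 2*3)*(-12) = I + (I - 6)*(-12) = I + (-6 + I)*(-12) = I + (72 - 12*I) = 72 - 11*I)
(o(-2/3 - 4/4)*(-20))*E(U(3)) = (3*(-20))*(72 - (-22)*3) = -60*(72 - 11*(-6)) = -60*(72 + 66) = -60*138 = -8280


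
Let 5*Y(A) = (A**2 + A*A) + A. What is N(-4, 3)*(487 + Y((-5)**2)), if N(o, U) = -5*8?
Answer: -29680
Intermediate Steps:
N(o, U) = -40
Y(A) = A/5 + 2*A**2/5 (Y(A) = ((A**2 + A*A) + A)/5 = ((A**2 + A**2) + A)/5 = (2*A**2 + A)/5 = (A + 2*A**2)/5 = A/5 + 2*A**2/5)
N(-4, 3)*(487 + Y((-5)**2)) = -40*(487 + (1/5)*(-5)**2*(1 + 2*(-5)**2)) = -40*(487 + (1/5)*25*(1 + 2*25)) = -40*(487 + (1/5)*25*(1 + 50)) = -40*(487 + (1/5)*25*51) = -40*(487 + 255) = -40*742 = -29680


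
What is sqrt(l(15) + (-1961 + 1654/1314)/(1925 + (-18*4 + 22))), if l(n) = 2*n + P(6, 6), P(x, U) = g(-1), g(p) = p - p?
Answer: 2*sqrt(78114453)/3285 ≈ 5.3810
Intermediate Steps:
g(p) = 0
P(x, U) = 0
l(n) = 2*n (l(n) = 2*n + 0 = 2*n)
sqrt(l(15) + (-1961 + 1654/1314)/(1925 + (-18*4 + 22))) = sqrt(2*15 + (-1961 + 1654/1314)/(1925 + (-18*4 + 22))) = sqrt(30 + (-1961 + 1654*(1/1314))/(1925 + (-72 + 22))) = sqrt(30 + (-1961 + 827/657)/(1925 - 50)) = sqrt(30 - 1287550/657/1875) = sqrt(30 - 1287550/657*1/1875) = sqrt(30 - 51502/49275) = sqrt(1426748/49275) = 2*sqrt(78114453)/3285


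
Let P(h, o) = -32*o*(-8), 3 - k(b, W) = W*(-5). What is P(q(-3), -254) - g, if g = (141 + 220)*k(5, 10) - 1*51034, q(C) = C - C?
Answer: -33123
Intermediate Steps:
q(C) = 0
k(b, W) = 3 + 5*W (k(b, W) = 3 - W*(-5) = 3 - (-5)*W = 3 + 5*W)
P(h, o) = 256*o (P(h, o) = -32*o*(-8) = 256*o)
g = -31901 (g = (141 + 220)*(3 + 5*10) - 1*51034 = 361*(3 + 50) - 51034 = 361*53 - 51034 = 19133 - 51034 = -31901)
P(q(-3), -254) - g = 256*(-254) - 1*(-31901) = -65024 + 31901 = -33123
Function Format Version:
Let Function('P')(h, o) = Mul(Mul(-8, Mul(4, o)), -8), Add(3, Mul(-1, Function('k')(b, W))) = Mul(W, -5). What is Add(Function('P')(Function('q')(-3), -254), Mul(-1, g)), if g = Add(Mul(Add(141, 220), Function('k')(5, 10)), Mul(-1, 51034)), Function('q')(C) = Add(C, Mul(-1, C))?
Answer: -33123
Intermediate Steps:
Function('q')(C) = 0
Function('k')(b, W) = Add(3, Mul(5, W)) (Function('k')(b, W) = Add(3, Mul(-1, Mul(W, -5))) = Add(3, Mul(-1, Mul(-5, W))) = Add(3, Mul(5, W)))
Function('P')(h, o) = Mul(256, o) (Function('P')(h, o) = Mul(Mul(-32, o), -8) = Mul(256, o))
g = -31901 (g = Add(Mul(Add(141, 220), Add(3, Mul(5, 10))), Mul(-1, 51034)) = Add(Mul(361, Add(3, 50)), -51034) = Add(Mul(361, 53), -51034) = Add(19133, -51034) = -31901)
Add(Function('P')(Function('q')(-3), -254), Mul(-1, g)) = Add(Mul(256, -254), Mul(-1, -31901)) = Add(-65024, 31901) = -33123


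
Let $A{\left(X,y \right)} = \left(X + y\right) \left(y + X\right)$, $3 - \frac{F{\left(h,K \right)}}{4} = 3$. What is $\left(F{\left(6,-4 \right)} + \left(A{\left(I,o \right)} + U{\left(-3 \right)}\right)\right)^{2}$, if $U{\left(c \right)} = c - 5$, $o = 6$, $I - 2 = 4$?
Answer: $18496$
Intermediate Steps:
$I = 6$ ($I = 2 + 4 = 6$)
$F{\left(h,K \right)} = 0$ ($F{\left(h,K \right)} = 12 - 12 = 0$)
$A{\left(X,y \right)} = \left(X + y\right)^{2}$ ($A{\left(X,y \right)} = \left(X + y\right) \left(X + y\right) = \left(X + y\right)^{2}$)
$U{\left(c \right)} = -5 + c$ ($U{\left(c \right)} = c - 5 = -5 + c$)
$\left(F{\left(6,-4 \right)} + \left(A{\left(I,o \right)} + U{\left(-3 \right)}\right)\right)^{2} = \left(0 + \left(\left(6 + 6\right)^{2} - 8\right)\right)^{2} = \left(0 - \left(8 - 12^{2}\right)\right)^{2} = \left(0 + \left(144 - 8\right)\right)^{2} = \left(0 + 136\right)^{2} = 136^{2} = 18496$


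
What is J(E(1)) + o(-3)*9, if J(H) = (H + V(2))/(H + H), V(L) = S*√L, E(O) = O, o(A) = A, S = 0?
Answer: -53/2 ≈ -26.500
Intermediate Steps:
V(L) = 0 (V(L) = 0*√L = 0)
J(H) = ½ (J(H) = (H + 0)/(H + H) = H/((2*H)) = H*(1/(2*H)) = ½)
J(E(1)) + o(-3)*9 = ½ - 3*9 = ½ - 27 = -53/2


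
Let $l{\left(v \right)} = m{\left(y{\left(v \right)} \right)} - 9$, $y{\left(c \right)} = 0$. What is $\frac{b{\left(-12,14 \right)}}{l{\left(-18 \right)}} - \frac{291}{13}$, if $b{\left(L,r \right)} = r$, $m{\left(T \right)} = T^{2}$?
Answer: $- \frac{2801}{117} \approx -23.94$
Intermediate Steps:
$l{\left(v \right)} = -9$ ($l{\left(v \right)} = 0^{2} - 9 = 0 - 9 = -9$)
$\frac{b{\left(-12,14 \right)}}{l{\left(-18 \right)}} - \frac{291}{13} = \frac{14}{-9} - \frac{291}{13} = 14 \left(- \frac{1}{9}\right) - \frac{291}{13} = - \frac{14}{9} - \frac{291}{13} = - \frac{2801}{117}$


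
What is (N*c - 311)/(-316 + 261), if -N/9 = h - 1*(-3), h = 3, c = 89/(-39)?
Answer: 2441/715 ≈ 3.4140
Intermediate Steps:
c = -89/39 (c = 89*(-1/39) = -89/39 ≈ -2.2821)
N = -54 (N = -9*(3 - 1*(-3)) = -9*(3 + 3) = -9*6 = -54)
(N*c - 311)/(-316 + 261) = (-54*(-89/39) - 311)/(-316 + 261) = (1602/13 - 311)/(-55) = -2441/13*(-1/55) = 2441/715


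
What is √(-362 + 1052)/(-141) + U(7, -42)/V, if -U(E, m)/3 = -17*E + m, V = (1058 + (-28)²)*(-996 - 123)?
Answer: -161/687066 - √690/141 ≈ -0.18653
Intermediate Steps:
V = -2061198 (V = (1058 + 784)*(-1119) = 1842*(-1119) = -2061198)
U(E, m) = -3*m + 51*E (U(E, m) = -3*(-17*E + m) = -3*(m - 17*E) = -3*m + 51*E)
√(-362 + 1052)/(-141) + U(7, -42)/V = √(-362 + 1052)/(-141) + (-3*(-42) + 51*7)/(-2061198) = √690*(-1/141) + (126 + 357)*(-1/2061198) = -√690/141 + 483*(-1/2061198) = -√690/141 - 161/687066 = -161/687066 - √690/141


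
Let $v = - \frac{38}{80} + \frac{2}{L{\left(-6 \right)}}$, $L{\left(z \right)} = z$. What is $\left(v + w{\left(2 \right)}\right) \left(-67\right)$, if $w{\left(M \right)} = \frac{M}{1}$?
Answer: $- \frac{9581}{120} \approx -79.842$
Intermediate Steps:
$w{\left(M \right)} = M$ ($w{\left(M \right)} = M 1 = M$)
$v = - \frac{97}{120}$ ($v = - \frac{38}{80} + \frac{2}{-6} = \left(-38\right) \frac{1}{80} + 2 \left(- \frac{1}{6}\right) = - \frac{19}{40} - \frac{1}{3} = - \frac{97}{120} \approx -0.80833$)
$\left(v + w{\left(2 \right)}\right) \left(-67\right) = \left(- \frac{97}{120} + 2\right) \left(-67\right) = \frac{143}{120} \left(-67\right) = - \frac{9581}{120}$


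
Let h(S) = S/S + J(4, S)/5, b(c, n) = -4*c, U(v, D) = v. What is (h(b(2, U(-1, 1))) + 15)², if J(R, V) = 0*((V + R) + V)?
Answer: 256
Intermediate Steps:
J(R, V) = 0 (J(R, V) = 0*((R + V) + V) = 0*(R + 2*V) = 0)
h(S) = 1 (h(S) = S/S + 0/5 = 1 + 0*(⅕) = 1 + 0 = 1)
(h(b(2, U(-1, 1))) + 15)² = (1 + 15)² = 16² = 256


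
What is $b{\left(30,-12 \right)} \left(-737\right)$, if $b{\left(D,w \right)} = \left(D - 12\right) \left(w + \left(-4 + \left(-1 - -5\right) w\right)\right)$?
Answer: $849024$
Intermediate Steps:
$b{\left(D,w \right)} = \left(-12 + D\right) \left(-4 + 5 w\right)$ ($b{\left(D,w \right)} = \left(-12 + D\right) \left(w + \left(-4 + \left(-1 + 5\right) w\right)\right) = \left(-12 + D\right) \left(w + \left(-4 + 4 w\right)\right) = \left(-12 + D\right) \left(-4 + 5 w\right)$)
$b{\left(30,-12 \right)} \left(-737\right) = \left(48 - -720 - 120 + 5 \cdot 30 \left(-12\right)\right) \left(-737\right) = \left(48 + 720 - 120 - 1800\right) \left(-737\right) = \left(-1152\right) \left(-737\right) = 849024$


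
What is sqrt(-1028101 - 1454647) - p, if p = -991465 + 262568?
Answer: 728897 + 2*I*sqrt(620687) ≈ 7.289e+5 + 1575.7*I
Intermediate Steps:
p = -728897
sqrt(-1028101 - 1454647) - p = sqrt(-1028101 - 1454647) - 1*(-728897) = sqrt(-2482748) + 728897 = 2*I*sqrt(620687) + 728897 = 728897 + 2*I*sqrt(620687)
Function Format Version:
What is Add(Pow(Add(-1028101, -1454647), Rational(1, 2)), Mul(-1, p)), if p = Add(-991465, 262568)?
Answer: Add(728897, Mul(2, I, Pow(620687, Rational(1, 2)))) ≈ Add(7.2890e+5, Mul(1575.7, I))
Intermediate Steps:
p = -728897
Add(Pow(Add(-1028101, -1454647), Rational(1, 2)), Mul(-1, p)) = Add(Pow(Add(-1028101, -1454647), Rational(1, 2)), Mul(-1, -728897)) = Add(Pow(-2482748, Rational(1, 2)), 728897) = Add(Mul(2, I, Pow(620687, Rational(1, 2))), 728897) = Add(728897, Mul(2, I, Pow(620687, Rational(1, 2))))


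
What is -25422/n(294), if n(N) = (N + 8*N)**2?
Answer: -4237/1166886 ≈ -0.0036310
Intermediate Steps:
n(N) = 81*N**2 (n(N) = (9*N)**2 = 81*N**2)
-25422/n(294) = -25422/(81*294**2) = -25422/(81*86436) = -25422/7001316 = -25422*1/7001316 = -4237/1166886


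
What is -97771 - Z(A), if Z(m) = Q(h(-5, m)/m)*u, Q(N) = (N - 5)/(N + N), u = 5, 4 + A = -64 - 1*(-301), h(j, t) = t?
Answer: -97761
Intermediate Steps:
A = 233 (A = -4 + (-64 - 1*(-301)) = -4 + (-64 + 301) = -4 + 237 = 233)
Q(N) = (-5 + N)/(2*N) (Q(N) = (-5 + N)/((2*N)) = (-5 + N)*(1/(2*N)) = (-5 + N)/(2*N))
Z(m) = -10 (Z(m) = ((-5 + m/m)/(2*((m/m))))*5 = ((½)*(-5 + 1)/1)*5 = ((½)*1*(-4))*5 = -2*5 = -10)
-97771 - Z(A) = -97771 - 1*(-10) = -97771 + 10 = -97761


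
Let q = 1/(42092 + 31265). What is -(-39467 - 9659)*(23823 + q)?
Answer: 85851802348312/73357 ≈ 1.1703e+9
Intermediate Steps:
q = 1/73357 ≈ 1.3632e-5
-(-39467 - 9659)*(23823 + q) = -(-39467 - 9659)*(23823 + 1/73357) = -(-49126)*1747583812/73357 = -1*(-85851802348312/73357) = 85851802348312/73357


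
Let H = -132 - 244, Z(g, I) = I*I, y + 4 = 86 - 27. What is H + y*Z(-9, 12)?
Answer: 7544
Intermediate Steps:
y = 55 (y = -4 + (86 - 27) = -4 + 59 = 55)
Z(g, I) = I²
H = -376
H + y*Z(-9, 12) = -376 + 55*12² = -376 + 55*144 = -376 + 7920 = 7544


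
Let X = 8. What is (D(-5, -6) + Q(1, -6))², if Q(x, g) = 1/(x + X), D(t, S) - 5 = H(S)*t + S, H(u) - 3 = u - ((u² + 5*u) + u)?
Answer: 16129/81 ≈ 199.12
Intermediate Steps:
H(u) = 3 - u² - 5*u (H(u) = 3 + (u - ((u² + 5*u) + u)) = 3 + (u - (u² + 6*u)) = 3 + (u + (-u² - 6*u)) = 3 + (-u² - 5*u) = 3 - u² - 5*u)
D(t, S) = 5 + S + t*(3 - S² - 5*S) (D(t, S) = 5 + ((3 - S² - 5*S)*t + S) = 5 + (t*(3 - S² - 5*S) + S) = 5 + (S + t*(3 - S² - 5*S)) = 5 + S + t*(3 - S² - 5*S))
Q(x, g) = 1/(8 + x) (Q(x, g) = 1/(x + 8) = 1/(8 + x))
(D(-5, -6) + Q(1, -6))² = ((5 - 6 - 1*(-5)*(-3 + (-6)² + 5*(-6))) + 1/(8 + 1))² = ((5 - 6 - 1*(-5)*(-3 + 36 - 30)) + 1/9)² = ((5 - 6 - 1*(-5)*3) + ⅑)² = ((5 - 6 + 15) + ⅑)² = (14 + ⅑)² = (127/9)² = 16129/81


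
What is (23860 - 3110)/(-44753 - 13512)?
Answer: -4150/11653 ≈ -0.35613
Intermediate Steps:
(23860 - 3110)/(-44753 - 13512) = 20750/(-58265) = 20750*(-1/58265) = -4150/11653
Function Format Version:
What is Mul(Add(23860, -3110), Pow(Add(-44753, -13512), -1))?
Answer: Rational(-4150, 11653) ≈ -0.35613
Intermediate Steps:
Mul(Add(23860, -3110), Pow(Add(-44753, -13512), -1)) = Mul(20750, Pow(-58265, -1)) = Mul(20750, Rational(-1, 58265)) = Rational(-4150, 11653)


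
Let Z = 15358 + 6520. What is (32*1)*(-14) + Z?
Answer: 21430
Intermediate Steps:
Z = 21878
(32*1)*(-14) + Z = (32*1)*(-14) + 21878 = 32*(-14) + 21878 = -448 + 21878 = 21430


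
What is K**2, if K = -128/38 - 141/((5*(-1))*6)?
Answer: 64009/36100 ≈ 1.7731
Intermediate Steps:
K = 253/190 (K = -128*1/38 - 141/((-5*6)) = -64/19 - 141/(-30) = -64/19 - 141*(-1/30) = -64/19 + 47/10 = 253/190 ≈ 1.3316)
K**2 = (253/190)**2 = 64009/36100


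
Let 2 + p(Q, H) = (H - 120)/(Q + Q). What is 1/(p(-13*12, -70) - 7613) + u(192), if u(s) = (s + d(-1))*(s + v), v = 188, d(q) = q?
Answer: 86213789944/1187845 ≈ 72580.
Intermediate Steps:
p(Q, H) = -2 + (-120 + H)/(2*Q) (p(Q, H) = -2 + (H - 120)/(Q + Q) = -2 + (-120 + H)/((2*Q)) = -2 + (-120 + H)*(1/(2*Q)) = -2 + (-120 + H)/(2*Q))
u(s) = (-1 + s)*(188 + s) (u(s) = (s - 1)*(s + 188) = (-1 + s)*(188 + s))
1/(p(-13*12, -70) - 7613) + u(192) = 1/((-120 - 70 - (-52)*12)/(2*((-13*12))) - 7613) + (-188 + 192² + 187*192) = 1/((½)*(-120 - 70 - 4*(-156))/(-156) - 7613) + (-188 + 36864 + 35904) = 1/((½)*(-1/156)*(-120 - 70 + 624) - 7613) + 72580 = 1/((½)*(-1/156)*434 - 7613) + 72580 = 1/(-217/156 - 7613) + 72580 = 1/(-1187845/156) + 72580 = -156/1187845 + 72580 = 86213789944/1187845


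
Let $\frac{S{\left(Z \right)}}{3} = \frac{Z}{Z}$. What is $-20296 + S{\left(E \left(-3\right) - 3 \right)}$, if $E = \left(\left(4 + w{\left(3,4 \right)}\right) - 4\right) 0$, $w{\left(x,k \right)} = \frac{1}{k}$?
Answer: $-20293$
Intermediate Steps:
$E = 0$ ($E = \left(\left(4 + \frac{1}{4}\right) - 4\right) 0 = \left(\frac{17}{4} - 4\right) 0 = \frac{1}{4} \cdot 0 = 0$)
$S{\left(Z \right)} = 3$ ($S{\left(Z \right)} = 3 \frac{Z}{Z} = 3 \cdot 1 = 3$)
$-20296 + S{\left(E \left(-3\right) - 3 \right)} = -20296 + 3 = -20293$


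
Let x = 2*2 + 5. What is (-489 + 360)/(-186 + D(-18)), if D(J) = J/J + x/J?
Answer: 258/371 ≈ 0.69542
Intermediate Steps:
x = 9 (x = 4 + 5 = 9)
D(J) = 1 + 9/J (D(J) = J/J + 9/J = 1 + 9/J)
(-489 + 360)/(-186 + D(-18)) = (-489 + 360)/(-186 + (9 - 18)/(-18)) = -129/(-186 - 1/18*(-9)) = -129/(-186 + ½) = -129/(-371/2) = -129*(-2/371) = 258/371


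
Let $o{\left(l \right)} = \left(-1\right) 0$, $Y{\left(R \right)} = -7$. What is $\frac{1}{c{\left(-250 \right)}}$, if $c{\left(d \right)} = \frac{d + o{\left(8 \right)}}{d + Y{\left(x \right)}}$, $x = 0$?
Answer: $\frac{257}{250} \approx 1.028$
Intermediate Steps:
$o{\left(l \right)} = 0$
$c{\left(d \right)} = \frac{d}{-7 + d}$ ($c{\left(d \right)} = \frac{d + 0}{d - 7} = \frac{d}{-7 + d}$)
$\frac{1}{c{\left(-250 \right)}} = \frac{1}{\left(-250\right) \frac{1}{-7 - 250}} = \frac{1}{\left(-250\right) \frac{1}{-257}} = \frac{1}{\left(-250\right) \left(- \frac{1}{257}\right)} = \frac{1}{\frac{250}{257}} = \frac{257}{250}$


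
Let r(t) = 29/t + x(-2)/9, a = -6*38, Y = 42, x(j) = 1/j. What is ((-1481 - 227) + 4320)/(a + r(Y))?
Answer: -41139/3581 ≈ -11.488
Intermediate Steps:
a = -228
r(t) = -1/18 + 29/t (r(t) = 29/t + 1/(-2*9) = 29/t - 1/2*1/9 = 29/t - 1/18 = -1/18 + 29/t)
((-1481 - 227) + 4320)/(a + r(Y)) = ((-1481 - 227) + 4320)/(-228 + (1/18)*(522 - 1*42)/42) = (-1708 + 4320)/(-228 + (1/18)*(1/42)*(522 - 42)) = 2612/(-228 + (1/18)*(1/42)*480) = 2612/(-228 + 40/63) = 2612/(-14324/63) = 2612*(-63/14324) = -41139/3581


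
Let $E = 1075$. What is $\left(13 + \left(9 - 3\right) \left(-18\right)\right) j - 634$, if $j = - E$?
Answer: $101491$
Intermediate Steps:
$j = -1075$ ($j = \left(-1\right) 1075 = -1075$)
$\left(13 + \left(9 - 3\right) \left(-18\right)\right) j - 634 = \left(13 + \left(9 - 3\right) \left(-18\right)\right) \left(-1075\right) - 634 = \left(13 + 6 \left(-18\right)\right) \left(-1075\right) - 634 = \left(13 - 108\right) \left(-1075\right) - 634 = \left(-95\right) \left(-1075\right) - 634 = 102125 - 634 = 101491$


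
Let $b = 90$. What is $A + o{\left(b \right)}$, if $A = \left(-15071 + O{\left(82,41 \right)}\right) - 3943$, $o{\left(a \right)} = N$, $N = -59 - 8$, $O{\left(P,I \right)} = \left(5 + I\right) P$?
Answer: $-15309$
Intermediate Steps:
$O{\left(P,I \right)} = P \left(5 + I\right)$
$N = -67$ ($N = -59 - 8 = -67$)
$o{\left(a \right)} = -67$
$A = -15242$ ($A = \left(-15071 + 82 \left(5 + 41\right)\right) - 3943 = \left(-15071 + 82 \cdot 46\right) - 3943 = \left(-15071 + 3772\right) - 3943 = -11299 - 3943 = -15242$)
$A + o{\left(b \right)} = -15242 - 67 = -15309$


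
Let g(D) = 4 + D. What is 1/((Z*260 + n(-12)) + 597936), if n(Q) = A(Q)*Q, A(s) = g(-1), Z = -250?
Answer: 1/532900 ≈ 1.8765e-6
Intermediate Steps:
A(s) = 3 (A(s) = 4 - 1 = 3)
n(Q) = 3*Q
1/((Z*260 + n(-12)) + 597936) = 1/((-250*260 + 3*(-12)) + 597936) = 1/((-65000 - 36) + 597936) = 1/(-65036 + 597936) = 1/532900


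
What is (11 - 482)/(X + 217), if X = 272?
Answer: -157/163 ≈ -0.96319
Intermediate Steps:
(11 - 482)/(X + 217) = (11 - 482)/(272 + 217) = -471/489 = -471*1/489 = -157/163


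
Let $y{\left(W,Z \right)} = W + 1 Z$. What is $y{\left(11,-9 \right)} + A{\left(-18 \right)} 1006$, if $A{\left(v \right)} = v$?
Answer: $-18106$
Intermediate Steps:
$y{\left(W,Z \right)} = W + Z$
$y{\left(11,-9 \right)} + A{\left(-18 \right)} 1006 = \left(11 - 9\right) - 18108 = 2 - 18108 = -18106$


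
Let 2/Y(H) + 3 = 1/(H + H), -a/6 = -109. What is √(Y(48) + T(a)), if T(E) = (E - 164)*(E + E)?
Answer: 2*√13197971094/287 ≈ 800.57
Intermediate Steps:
a = 654 (a = -6*(-109) = 654)
T(E) = 2*E*(-164 + E) (T(E) = (-164 + E)*(2*E) = 2*E*(-164 + E))
Y(H) = 2/(-3 + 1/(2*H)) (Y(H) = 2/(-3 + 1/(H + H)) = 2/(-3 + 1/(2*H)))
√(Y(48) + T(a)) = √(-4*48/(-1 + 6*48) + 2*654*(-164 + 654)) = √(-4*48/(-1 + 288) + 2*654*490) = √(-4*48/287 + 640920) = √(-4*48*1/287 + 640920) = √(-192/287 + 640920) = √(183943848/287) = 2*√13197971094/287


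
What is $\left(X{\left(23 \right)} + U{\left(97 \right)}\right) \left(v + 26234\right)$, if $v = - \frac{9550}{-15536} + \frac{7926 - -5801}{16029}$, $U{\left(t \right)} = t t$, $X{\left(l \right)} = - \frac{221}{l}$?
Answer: $\frac{859132723381717}{3483948} \approx 2.466 \cdot 10^{8}$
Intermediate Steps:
$U{\left(t \right)} = t^{2}$
$v = \frac{183169811}{124513272}$ ($v = \left(-9550\right) \left(- \frac{1}{15536}\right) + \left(7926 + 5801\right) \frac{1}{16029} = \frac{4775}{7768} + 13727 \cdot \frac{1}{16029} = \frac{4775}{7768} + \frac{13727}{16029} = \frac{183169811}{124513272} \approx 1.4711$)
$\left(X{\left(23 \right)} + U{\left(97 \right)}\right) \left(v + 26234\right) = \left(- \frac{221}{23} + 97^{2}\right) \left(\frac{183169811}{124513272} + 26234\right) = \left(\left(-221\right) \frac{1}{23} + 9409\right) \frac{3266664347459}{124513272} = \left(- \frac{221}{23} + 9409\right) \frac{3266664347459}{124513272} = \frac{216186}{23} \cdot \frac{3266664347459}{124513272} = \frac{859132723381717}{3483948}$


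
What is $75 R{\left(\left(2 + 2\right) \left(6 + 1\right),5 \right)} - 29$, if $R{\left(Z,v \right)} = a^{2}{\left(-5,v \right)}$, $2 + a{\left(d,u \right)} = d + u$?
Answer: $271$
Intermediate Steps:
$a{\left(d,u \right)} = -2 + d + u$ ($a{\left(d,u \right)} = -2 + \left(d + u\right) = -2 + d + u$)
$R{\left(Z,v \right)} = \left(-7 + v\right)^{2}$ ($R{\left(Z,v \right)} = \left(-2 - 5 + v\right)^{2} = \left(-7 + v\right)^{2}$)
$75 R{\left(\left(2 + 2\right) \left(6 + 1\right),5 \right)} - 29 = 75 \left(-7 + 5\right)^{2} - 29 = 75 \left(-2\right)^{2} - 29 = 75 \cdot 4 - 29 = 300 - 29 = 271$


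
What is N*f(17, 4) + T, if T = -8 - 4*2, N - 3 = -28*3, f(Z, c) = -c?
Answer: 308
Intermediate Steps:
N = -81 (N = 3 - 28*3 = 3 - 84 = -81)
T = -16 (T = -8 - 8 = -16)
N*f(17, 4) + T = -(-81)*4 - 16 = -81*(-4) - 16 = 324 - 16 = 308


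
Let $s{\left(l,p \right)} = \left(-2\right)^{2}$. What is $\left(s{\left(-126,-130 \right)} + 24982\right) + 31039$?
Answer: $56025$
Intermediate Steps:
$s{\left(l,p \right)} = 4$
$\left(s{\left(-126,-130 \right)} + 24982\right) + 31039 = \left(4 + 24982\right) + 31039 = 24986 + 31039 = 56025$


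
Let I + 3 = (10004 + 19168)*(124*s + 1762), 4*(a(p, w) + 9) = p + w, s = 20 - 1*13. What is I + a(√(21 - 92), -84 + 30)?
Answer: 153444669/2 + I*√71/4 ≈ 7.6722e+7 + 2.1065*I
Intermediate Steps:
s = 7 (s = 20 - 13 = 7)
a(p, w) = -9 + p/4 + w/4 (a(p, w) = -9 + (p + w)/4 = -9 + (p/4 + w/4) = -9 + p/4 + w/4)
I = 76722357 (I = -3 + (10004 + 19168)*(124*7 + 1762) = -3 + 29172*(868 + 1762) = -3 + 29172*2630 = -3 + 76722360 = 76722357)
I + a(√(21 - 92), -84 + 30) = 76722357 + (-9 + √(21 - 92)/4 + (-84 + 30)/4) = 76722357 + (-9 + √(-71)/4 + (¼)*(-54)) = 76722357 + (-9 + (I*√71)/4 - 27/2) = 76722357 + (-9 + I*√71/4 - 27/2) = 76722357 + (-45/2 + I*√71/4) = 153444669/2 + I*√71/4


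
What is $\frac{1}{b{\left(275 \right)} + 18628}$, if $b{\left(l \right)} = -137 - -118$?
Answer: $\frac{1}{18609} \approx 5.3737 \cdot 10^{-5}$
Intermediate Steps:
$b{\left(l \right)} = -19$ ($b{\left(l \right)} = -137 + 118 = -19$)
$\frac{1}{b{\left(275 \right)} + 18628} = \frac{1}{-19 + 18628} = \frac{1}{18609}$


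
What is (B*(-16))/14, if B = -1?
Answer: 8/7 ≈ 1.1429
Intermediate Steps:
(B*(-16))/14 = -1*(-16)/14 = 16*(1/14) = 8/7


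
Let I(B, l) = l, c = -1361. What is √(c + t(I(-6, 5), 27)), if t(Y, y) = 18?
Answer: I*√1343 ≈ 36.647*I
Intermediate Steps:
√(c + t(I(-6, 5), 27)) = √(-1361 + 18) = √(-1343) = I*√1343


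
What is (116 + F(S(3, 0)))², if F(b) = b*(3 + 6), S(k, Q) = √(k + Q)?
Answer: 13699 + 2088*√3 ≈ 17316.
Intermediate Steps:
S(k, Q) = √(Q + k)
F(b) = 9*b (F(b) = b*9 = 9*b)
(116 + F(S(3, 0)))² = (116 + 9*√(0 + 3))² = (116 + 9*√3)²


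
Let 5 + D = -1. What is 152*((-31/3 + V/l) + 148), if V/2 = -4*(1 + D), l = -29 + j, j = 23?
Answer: 19912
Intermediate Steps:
l = -6 (l = -29 + 23 = -6)
D = -6 (D = -5 - 1 = -6)
V = 40 (V = 2*(-4*(1 - 6)) = 2*(-4*(-5)) = 2*20 = 40)
152*((-31/3 + V/l) + 148) = 152*((-31/3 + 40/(-6)) + 148) = 152*((-31*⅓ + 40*(-⅙)) + 148) = 152*((-31/3 - 20/3) + 148) = 152*(-17 + 148) = 152*131 = 19912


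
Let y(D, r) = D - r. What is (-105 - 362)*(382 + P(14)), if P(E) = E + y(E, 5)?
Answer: -189135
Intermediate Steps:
P(E) = -5 + 2*E (P(E) = E + (E - 1*5) = E + (E - 5) = E + (-5 + E) = -5 + 2*E)
(-105 - 362)*(382 + P(14)) = (-105 - 362)*(382 + (-5 + 2*14)) = -467*(382 + (-5 + 28)) = -467*(382 + 23) = -467*405 = -189135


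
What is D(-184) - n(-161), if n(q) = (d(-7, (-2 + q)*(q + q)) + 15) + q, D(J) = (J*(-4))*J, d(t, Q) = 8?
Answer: -135286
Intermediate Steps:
D(J) = -4*J**2 (D(J) = (-4*J)*J = -4*J**2)
n(q) = 23 + q (n(q) = (8 + 15) + q = 23 + q)
D(-184) - n(-161) = -4*(-184)**2 - (23 - 161) = -4*33856 - 1*(-138) = -135424 + 138 = -135286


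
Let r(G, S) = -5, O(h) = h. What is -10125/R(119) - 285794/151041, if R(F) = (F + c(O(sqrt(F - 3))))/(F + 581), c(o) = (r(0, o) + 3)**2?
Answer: -356846080054/6192681 ≈ -57624.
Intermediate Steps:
c(o) = 4 (c(o) = (-5 + 3)**2 = (-2)**2 = 4)
R(F) = (4 + F)/(581 + F) (R(F) = (F + 4)/(F + 581) = (4 + F)/(581 + F))
-10125/R(119) - 285794/151041 = -10125*(581 + 119)/(4 + 119) - 285794/151041 = -10125/(123/700) - 285794*1/151041 = -10125/((1/700)*123) - 285794/151041 = -10125/123/700 - 285794/151041 = -10125*700/123 - 285794/151041 = -2362500/41 - 285794/151041 = -356846080054/6192681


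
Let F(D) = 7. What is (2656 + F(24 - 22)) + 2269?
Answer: 4932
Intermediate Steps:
(2656 + F(24 - 22)) + 2269 = (2656 + 7) + 2269 = 2663 + 2269 = 4932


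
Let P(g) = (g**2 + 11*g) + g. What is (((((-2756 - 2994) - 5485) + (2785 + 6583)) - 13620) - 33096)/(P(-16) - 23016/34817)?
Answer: -1691514311/2205272 ≈ -767.03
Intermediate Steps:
P(g) = g**2 + 12*g
(((((-2756 - 2994) - 5485) + (2785 + 6583)) - 13620) - 33096)/(P(-16) - 23016/34817) = (((((-2756 - 2994) - 5485) + (2785 + 6583)) - 13620) - 33096)/(-16*(12 - 16) - 23016/34817) = ((((-5750 - 5485) + 9368) - 13620) - 33096)/(-16*(-4) - 23016*1/34817) = (((-11235 + 9368) - 13620) - 33096)/(64 - 23016/34817) = ((-1867 - 13620) - 33096)/(2205272/34817) = (-15487 - 33096)*(34817/2205272) = -48583*34817/2205272 = -1691514311/2205272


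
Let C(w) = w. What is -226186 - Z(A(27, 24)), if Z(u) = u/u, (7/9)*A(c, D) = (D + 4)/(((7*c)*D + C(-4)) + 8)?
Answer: -226187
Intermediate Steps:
A(c, D) = 9*(4 + D)/(7*(4 + 7*D*c)) (A(c, D) = 9*((D + 4)/(((7*c)*D - 4) + 8))/7 = 9*((4 + D)/((7*D*c - 4) + 8))/7 = 9*((4 + D)/((-4 + 7*D*c) + 8))/7 = 9*((4 + D)/(4 + 7*D*c))/7 = 9*(4 + D)/(7*(4 + 7*D*c)))
Z(u) = 1
-226186 - Z(A(27, 24)) = -226186 - 1*1 = -226186 - 1 = -226187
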